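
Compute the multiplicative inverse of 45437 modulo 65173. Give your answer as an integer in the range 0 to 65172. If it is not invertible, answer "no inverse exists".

Run Euclid on (65173, 45437):
65173 = 1×45437 + 19736
45437 = 2×19736 + 5965
19736 = 3×5965 + 1841
5965 = 3×1841 + 442
1841 = 4×442 + 73
442 = 6×73 + 4
73 = 18×4 + 1
4 = 4×1 + 0
The gcd is 1. Working backward:
1 = 73 − 18·4
1 = −18·442 + 109·73
1 = 109·1841 − 454·442
1 = −454·5965 + 1471·1841
1 = 1471·19736 − 4867·5965
1 = −4867·45437 + 11205·19736
1 = 11205·65173 − 16072·45437
So 45437·(-16072) ≡ 1 (mod 65173), and -16072 ≡ 49101 (mod 65173).

49101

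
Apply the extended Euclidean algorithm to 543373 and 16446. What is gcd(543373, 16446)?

Euclidean algorithm:
543373 = 33·16446 + 655
16446 = 25·655 + 71
655 = 9·71 + 16
71 = 4·16 + 7
16 = 2·7 + 2
7 = 3·2 + 1
2 = 2·1 + 0
gcd(543373, 16446) = 1.
Express as a combination:
1 = 7 − 3·2
1 = −3·16 + 7·7
1 = 7·71 − 31·16
1 = −31·655 + 286·71
1 = 286·16446 − 7181·655
1 = −7181·543373 + 237259·16446
So 1 = (-7181)·543373 + (237259)·16446.

1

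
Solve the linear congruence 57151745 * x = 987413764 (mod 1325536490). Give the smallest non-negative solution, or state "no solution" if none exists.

gcd(57151745, 1325536490):
1325536490 = 23·57151745 + 11046355
57151745 = 5·11046355 + 1919970
11046355 = 5·1919970 + 1446505
1919970 = 1·1446505 + 473465
1446505 = 3·473465 + 26110
473465 = 18·26110 + 3485
26110 = 7·3485 + 1715
3485 = 2·1715 + 55
1715 = 31·55 + 10
55 = 5·10 + 5
10 = 2·5 + 0
gcd = 5, but 5 ∤ 987413764, so the congruence has no solution.

no solution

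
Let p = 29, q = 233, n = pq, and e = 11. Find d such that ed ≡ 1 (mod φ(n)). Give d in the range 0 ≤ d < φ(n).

5315

φ(n) = (p−1)(q−1) = 28·232 = 6496.
Need d with 11·d ≡ 1 (mod 6496). Apply the extended Euclidean algorithm:
6496 = 590×11 + 6
11 = 1×6 + 5
6 = 1×5 + 1
5 = 5×1 + 0
Back-substitute:
1 = 6 − 5
1 = −11 + 2·6
1 = 2·6496 − 1181·11
So 11·(-1181) ≡ 1 (mod 6496), hence d ≡ -1181 ≡ 5315 (mod 6496).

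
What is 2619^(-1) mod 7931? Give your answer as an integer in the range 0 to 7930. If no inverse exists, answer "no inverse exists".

2465

gcd(7931, 2619) by repeated division:
7931 = 3*2619 + 74
2619 = 35*74 + 29
74 = 2*29 + 16
29 = 1*16 + 13
16 = 1*13 + 3
13 = 4*3 + 1
3 = 3*1 + 0
The gcd is 1. Working backward:
1 = 13 − 4·3
1 = −4·16 + 5·13
1 = 5·29 − 9·16
1 = −9·74 + 23·29
1 = 23·2619 − 814·74
1 = −814·7931 + 2465·2619
So 2619·2465 ≡ 1 (mod 7931).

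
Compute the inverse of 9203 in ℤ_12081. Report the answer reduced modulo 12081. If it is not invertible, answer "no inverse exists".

10616

Apply the Euclidean algorithm to 12081 and 9203:
12081 = 1*9203 + 2878
9203 = 3*2878 + 569
2878 = 5*569 + 33
569 = 17*33 + 8
33 = 4*8 + 1
8 = 8*1 + 0
gcd = 1, so the inverse exists. Back-substitute:
1 = 33 − 4·8
1 = −4·569 + 69·33
1 = 69·2878 − 349·569
1 = −349·9203 + 1116·2878
1 = 1116·12081 − 1465·9203
So 9203·(-1465) ≡ 1 (mod 12081), and -1465 ≡ 10616 (mod 12081).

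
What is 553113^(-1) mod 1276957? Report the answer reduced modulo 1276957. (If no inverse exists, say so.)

Compute gcd(553113, 1276957):
1276957 = 2*553113 + 170731
553113 = 3*170731 + 40920
170731 = 4*40920 + 7051
40920 = 5*7051 + 5665
7051 = 1*5665 + 1386
5665 = 4*1386 + 121
1386 = 11*121 + 55
121 = 2*55 + 11
55 = 5*11 + 0
Since gcd = 11 > 1, 553113 is not a unit mod 1276957.

no inverse exists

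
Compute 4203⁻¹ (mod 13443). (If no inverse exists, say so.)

no inverse exists

Compute gcd(4203, 13443):
13443 = 3*4203 + 834
4203 = 5*834 + 33
834 = 25*33 + 9
33 = 3*9 + 6
9 = 1*6 + 3
6 = 2*3 + 0
Since gcd = 3 > 1, 4203 is not a unit mod 13443.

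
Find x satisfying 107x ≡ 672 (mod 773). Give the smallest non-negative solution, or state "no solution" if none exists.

577

First find gcd(107, 773):
773 = 7×107 + 24
107 = 4×24 + 11
24 = 2×11 + 2
11 = 5×2 + 1
2 = 2×1 + 0
gcd = 1, so a unique solution mod 773 exists.
Back-substitute for the Bézout coefficients:
1 = 11 − 5·2
1 = −5·24 + 11·11
1 = 11·107 − 49·24
1 = −49·773 + 354·107
So 107·(354) ≡ 1 (mod 773), giving 107⁻¹ ≡ 354.
x ≡ 107⁻¹·672 ≡ 354·672 ≡ 577 (mod 773).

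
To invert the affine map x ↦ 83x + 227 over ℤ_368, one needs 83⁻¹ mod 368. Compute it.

235

Extended Euclidean algorithm:
368 = 4×83 + 36
83 = 2×36 + 11
36 = 3×11 + 3
11 = 3×3 + 2
3 = 1×2 + 1
2 = 2×1 + 0
gcd = 1, so the inverse exists. Back-substitute:
1 = 3 − 2
1 = −11 + 4·3
1 = 4·36 − 13·11
1 = −13·83 + 30·36
1 = 30·368 − 133·83
Hence 83⁻¹ ≡ -133 ≡ 235 (mod 368).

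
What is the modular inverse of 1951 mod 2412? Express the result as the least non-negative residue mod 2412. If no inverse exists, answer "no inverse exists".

Extended Euclidean algorithm:
2412 = 1*1951 + 461
1951 = 4*461 + 107
461 = 4*107 + 33
107 = 3*33 + 8
33 = 4*8 + 1
8 = 8*1 + 0
The gcd is 1. Working backward:
1 = 33 − 4·8
1 = −4·107 + 13·33
1 = 13·461 − 56·107
1 = −56·1951 + 237·461
1 = 237·2412 − 293·1951
Hence 1951⁻¹ ≡ -293 ≡ 2119 (mod 2412).

2119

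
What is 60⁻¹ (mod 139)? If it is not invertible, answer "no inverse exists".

95

gcd(139, 60) by repeated division:
139 = 2×60 + 19
60 = 3×19 + 3
19 = 6×3 + 1
3 = 3×1 + 0
Since gcd(60, 139) = 1, back-substitute to write 1 as a combination:
1 = 19 − 6·3
1 = −6·60 + 19·19
1 = 19·139 − 44·60
Hence 60⁻¹ ≡ -44 ≡ 95 (mod 139).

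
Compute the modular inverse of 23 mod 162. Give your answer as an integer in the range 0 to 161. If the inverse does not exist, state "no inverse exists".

155

Run Euclid on (162, 23):
162 = 7*23 + 1
23 = 23*1 + 0
gcd = 1, so the inverse exists. Back-substitute:
1 = 162 − 7·23
Hence 23⁻¹ ≡ -7 ≡ 155 (mod 162).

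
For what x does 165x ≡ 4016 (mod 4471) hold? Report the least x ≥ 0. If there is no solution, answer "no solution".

First find gcd(165, 4471):
4471 = 27·165 + 16
165 = 10·16 + 5
16 = 3·5 + 1
5 = 5·1 + 0
gcd = 1, so a unique solution mod 4471 exists.
Back-substitute for the Bézout coefficients:
1 = 16 − 3·5
1 = −3·165 + 31·16
1 = 31·4471 − 840·165
So 165·(-840) ≡ 1 (mod 4471), giving 165⁻¹ ≡ 3631.
x ≡ 165⁻¹·4016 ≡ 3631·4016 ≡ 2165 (mod 4471).

2165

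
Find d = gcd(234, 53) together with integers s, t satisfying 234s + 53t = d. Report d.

1

Apply Euclid's algorithm to 234 and 53:
234 = 4·53 + 22
53 = 2·22 + 9
22 = 2·9 + 4
9 = 2·4 + 1
4 = 4·1 + 0
gcd(234, 53) = 1.
Working backward:
1 = 9 − 2·4
1 = −2·22 + 5·9
1 = 5·53 − 12·22
1 = −12·234 + 53·53
So 1 = (-12)·234 + (53)·53.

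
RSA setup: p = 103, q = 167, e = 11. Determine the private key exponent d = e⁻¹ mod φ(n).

φ(n) = (p−1)(q−1) = 102·166 = 16932.
Need d with 11·d ≡ 1 (mod 16932). Apply the extended Euclidean algorithm:
16932 = 1539×11 + 3
11 = 3×3 + 2
3 = 1×2 + 1
2 = 2×1 + 0
Back-substitute:
1 = 3 − 2
1 = −11 + 4·3
1 = 4·16932 − 6157·11
So 11·(-6157) ≡ 1 (mod 16932), hence d ≡ -6157 ≡ 10775 (mod 16932).

10775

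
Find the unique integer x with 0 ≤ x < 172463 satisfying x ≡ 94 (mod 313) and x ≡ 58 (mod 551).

165358

Write x = 94 + 313·k. Then 313·k ≡ 58 − 94 ≡ 515 (mod 551).
Need 313⁻¹ mod 551. Extended Euclid on (551, 313):
551 = 1·313 + 238
313 = 1·238 + 75
238 = 3·75 + 13
75 = 5·13 + 10
13 = 1·10 + 3
10 = 3·3 + 1
3 = 3·1 + 0
Back-substitute:
1 = 10 − 3·3
1 = −3·13 + 4·10
1 = 4·75 − 23·13
1 = −23·238 + 73·75
1 = 73·313 − 96·238
1 = −96·551 + 169·313
313⁻¹ ≡ 169 (mod 551), so k ≡ 169·515 ≡ 528 (mod 551).
x = 94 + 313·528 = 165358.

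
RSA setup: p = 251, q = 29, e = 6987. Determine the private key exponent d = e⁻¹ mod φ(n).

φ(n) = (p−1)(q−1) = 250·28 = 7000.
Need d with 6987·d ≡ 1 (mod 7000). Apply the extended Euclidean algorithm:
7000 = 1·6987 + 13
6987 = 537·13 + 6
13 = 2·6 + 1
6 = 6·1 + 0
Back-substitute:
1 = 13 − 2·6
1 = −2·6987 + 1075·13
1 = 1075·7000 − 1077·6987
So 6987·(-1077) ≡ 1 (mod 7000), hence d ≡ -1077 ≡ 5923 (mod 7000).

5923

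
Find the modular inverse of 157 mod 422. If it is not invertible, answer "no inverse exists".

gcd(422, 157) by repeated division:
422 = 2·157 + 108
157 = 1·108 + 49
108 = 2·49 + 10
49 = 4·10 + 9
10 = 1·9 + 1
9 = 9·1 + 0
The gcd is 1. Working backward:
1 = 10 − 9
1 = −49 + 5·10
1 = 5·108 − 11·49
1 = −11·157 + 16·108
1 = 16·422 − 43·157
Hence 157⁻¹ ≡ -43 ≡ 379 (mod 422).

379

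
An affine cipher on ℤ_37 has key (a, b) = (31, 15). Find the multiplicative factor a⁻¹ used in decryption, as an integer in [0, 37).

6

Apply the Euclidean algorithm to 37 and 31:
37 = 1*31 + 6
31 = 5*6 + 1
6 = 6*1 + 0
The gcd is 1. Working backward:
1 = 31 − 5·6
1 = −5·37 + 6·31
So 31·6 ≡ 1 (mod 37).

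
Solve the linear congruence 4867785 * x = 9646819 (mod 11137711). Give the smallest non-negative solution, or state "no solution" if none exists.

First find gcd(4867785, 11137711):
11137711 = 2·4867785 + 1402141
4867785 = 3·1402141 + 661362
1402141 = 2·661362 + 79417
661362 = 8·79417 + 26026
79417 = 3·26026 + 1339
26026 = 19·1339 + 585
1339 = 2·585 + 169
585 = 3·169 + 78
169 = 2·78 + 13
78 = 6·13 + 0
gcd = 13 and 13 | 9646819, so solutions exist. Divide through by 13: 374445x ≡ 742063 (mod 856747).
Now find 374445⁻¹ mod 856747:
856747 = 2×374445 + 107857
374445 = 3×107857 + 50874
107857 = 2×50874 + 6109
50874 = 8×6109 + 2002
6109 = 3×2002 + 103
2002 = 19×103 + 45
103 = 2×45 + 13
45 = 3×13 + 6
13 = 2×6 + 1
6 = 6×1 + 0
Back-substitute:
1 = 13 − 2·6
1 = −2·45 + 7·13
1 = 7·103 − 16·45
1 = −16·2002 + 311·103
1 = 311·6109 − 949·2002
1 = −949·50874 + 7903·6109
1 = 7903·107857 − 16755·50874
1 = −16755·374445 + 58168·107857
1 = 58168·856747 − 133091·374445
So 374445·(-133091) ≡ 1 (mod 856747), i.e. 374445⁻¹ ≡ 723656.
Then x ≡ 723656·742063 ≡ 460439 (mod 856747); the smallest non-negative solution is x = 460439.

460439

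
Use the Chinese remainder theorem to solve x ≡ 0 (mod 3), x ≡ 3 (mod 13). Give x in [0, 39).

Write x = 0 + 3·k. Then 3·k ≡ 3 − 0 ≡ 3 (mod 13).
Need 3⁻¹ mod 13. Extended Euclid on (13, 3):
13 = 4*3 + 1
3 = 3*1 + 0
Back-substitute:
1 = 13 − 4·3
3⁻¹ ≡ 9 (mod 13), so k ≡ 9·3 ≡ 1 (mod 13).
x = 0 + 3·1 = 3.

3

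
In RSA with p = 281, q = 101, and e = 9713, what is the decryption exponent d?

φ(n) = (p−1)(q−1) = 280·100 = 28000.
Need d with 9713·d ≡ 1 (mod 28000). Apply the extended Euclidean algorithm:
28000 = 2·9713 + 8574
9713 = 1·8574 + 1139
8574 = 7·1139 + 601
1139 = 1·601 + 538
601 = 1·538 + 63
538 = 8·63 + 34
63 = 1·34 + 29
34 = 1·29 + 5
29 = 5·5 + 4
5 = 1·4 + 1
4 = 4·1 + 0
Back-substitute:
1 = 5 − 4
1 = −29 + 6·5
1 = 6·34 − 7·29
1 = −7·63 + 13·34
1 = 13·538 − 111·63
1 = −111·601 + 124·538
1 = 124·1139 − 235·601
1 = −235·8574 + 1769·1139
1 = 1769·9713 − 2004·8574
1 = −2004·28000 + 5777·9713
So 9713·5777 ≡ 1 (mod 28000), hence d = 5777.

5777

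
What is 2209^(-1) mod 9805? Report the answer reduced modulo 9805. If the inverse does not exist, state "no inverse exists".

1194

Run Euclid on (9805, 2209):
9805 = 4*2209 + 969
2209 = 2*969 + 271
969 = 3*271 + 156
271 = 1*156 + 115
156 = 1*115 + 41
115 = 2*41 + 33
41 = 1*33 + 8
33 = 4*8 + 1
8 = 8*1 + 0
Since gcd(2209, 9805) = 1, back-substitute to write 1 as a combination:
1 = 33 − 4·8
1 = −4·41 + 5·33
1 = 5·115 − 14·41
1 = −14·156 + 19·115
1 = 19·271 − 33·156
1 = −33·969 + 118·271
1 = 118·2209 − 269·969
1 = −269·9805 + 1194·2209
So 2209·1194 ≡ 1 (mod 9805).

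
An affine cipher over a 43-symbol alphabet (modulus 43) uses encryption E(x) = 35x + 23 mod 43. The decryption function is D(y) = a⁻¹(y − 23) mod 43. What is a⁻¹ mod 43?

16

gcd(43, 35) by repeated division:
43 = 1·35 + 8
35 = 4·8 + 3
8 = 2·3 + 2
3 = 1·2 + 1
2 = 2·1 + 0
gcd = 1, so the inverse exists. Back-substitute:
1 = 3 − 2
1 = −8 + 3·3
1 = 3·35 − 13·8
1 = −13·43 + 16·35
So 35·16 ≡ 1 (mod 43).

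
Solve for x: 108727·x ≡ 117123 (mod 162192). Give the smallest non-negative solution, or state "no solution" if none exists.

First find gcd(108727, 162192):
162192 = 1×108727 + 53465
108727 = 2×53465 + 1797
53465 = 29×1797 + 1352
1797 = 1×1352 + 445
1352 = 3×445 + 17
445 = 26×17 + 3
17 = 5×3 + 2
3 = 1×2 + 1
2 = 2×1 + 0
gcd = 1, so a unique solution mod 162192 exists.
Back-substitute for the Bézout coefficients:
1 = 3 − 2
1 = −17 + 6·3
1 = 6·445 − 157·17
1 = −157·1352 + 477·445
1 = 477·1797 − 634·1352
1 = −634·53465 + 18863·1797
1 = 18863·108727 − 38360·53465
1 = −38360·162192 + 57223·108727
So 108727·(57223) ≡ 1 (mod 162192), giving 108727⁻¹ ≡ 57223.
x ≡ 108727⁻¹·117123 ≡ 57223·117123 ≡ 31605 (mod 162192).

31605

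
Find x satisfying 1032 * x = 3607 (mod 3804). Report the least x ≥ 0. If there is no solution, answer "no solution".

no solution

gcd(1032, 3804):
3804 = 3·1032 + 708
1032 = 1·708 + 324
708 = 2·324 + 60
324 = 5·60 + 24
60 = 2·24 + 12
24 = 2·12 + 0
gcd = 12, but 12 ∤ 3607, so the congruence has no solution.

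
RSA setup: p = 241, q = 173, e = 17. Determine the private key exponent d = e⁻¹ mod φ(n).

φ(n) = (p−1)(q−1) = 240·172 = 41280.
Need d with 17·d ≡ 1 (mod 41280). Apply the extended Euclidean algorithm:
41280 = 2428·17 + 4
17 = 4·4 + 1
4 = 4·1 + 0
Back-substitute:
1 = 17 − 4·4
1 = −4·41280 + 9713·17
So 17·9713 ≡ 1 (mod 41280), hence d = 9713.

9713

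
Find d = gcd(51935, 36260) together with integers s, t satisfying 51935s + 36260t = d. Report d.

5

Euclidean algorithm:
51935 = 1*36260 + 15675
36260 = 2*15675 + 4910
15675 = 3*4910 + 945
4910 = 5*945 + 185
945 = 5*185 + 20
185 = 9*20 + 5
20 = 4*5 + 0
gcd(51935, 36260) = 5.
Express as a combination:
5 = 185 − 9·20
5 = −9·945 + 46·185
5 = 46·4910 − 239·945
5 = −239·15675 + 763·4910
5 = 763·36260 − 1765·15675
5 = −1765·51935 + 2528·36260
So 5 = (-1765)·51935 + (2528)·36260.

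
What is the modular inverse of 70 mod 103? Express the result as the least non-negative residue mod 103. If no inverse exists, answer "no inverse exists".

78

gcd(103, 70) by repeated division:
103 = 1×70 + 33
70 = 2×33 + 4
33 = 8×4 + 1
4 = 4×1 + 0
The gcd is 1. Working backward:
1 = 33 − 8·4
1 = −8·70 + 17·33
1 = 17·103 − 25·70
Hence 70⁻¹ ≡ -25 ≡ 78 (mod 103).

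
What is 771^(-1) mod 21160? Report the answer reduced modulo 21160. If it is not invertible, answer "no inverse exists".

6971

gcd(21160, 771) by repeated division:
21160 = 27·771 + 343
771 = 2·343 + 85
343 = 4·85 + 3
85 = 28·3 + 1
3 = 3·1 + 0
Since gcd(771, 21160) = 1, back-substitute to write 1 as a combination:
1 = 85 − 28·3
1 = −28·343 + 113·85
1 = 113·771 − 254·343
1 = −254·21160 + 6971·771
So 771·6971 ≡ 1 (mod 21160).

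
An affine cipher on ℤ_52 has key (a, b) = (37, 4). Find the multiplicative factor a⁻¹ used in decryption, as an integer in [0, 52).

Run Euclid on (52, 37):
52 = 1×37 + 15
37 = 2×15 + 7
15 = 2×7 + 1
7 = 7×1 + 0
Since gcd(37, 52) = 1, back-substitute to write 1 as a combination:
1 = 15 − 2·7
1 = −2·37 + 5·15
1 = 5·52 − 7·37
Hence 37⁻¹ ≡ -7 ≡ 45 (mod 52).

45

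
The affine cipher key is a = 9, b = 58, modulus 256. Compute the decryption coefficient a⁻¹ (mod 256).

Run Euclid on (256, 9):
256 = 28×9 + 4
9 = 2×4 + 1
4 = 4×1 + 0
The gcd is 1. Working backward:
1 = 9 − 2·4
1 = −2·256 + 57·9
So 9·57 ≡ 1 (mod 256).

57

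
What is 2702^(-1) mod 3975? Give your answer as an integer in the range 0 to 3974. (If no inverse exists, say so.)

3338

Run Euclid on (3975, 2702):
3975 = 1*2702 + 1273
2702 = 2*1273 + 156
1273 = 8*156 + 25
156 = 6*25 + 6
25 = 4*6 + 1
6 = 6*1 + 0
The gcd is 1. Working backward:
1 = 25 − 4·6
1 = −4·156 + 25·25
1 = 25·1273 − 204·156
1 = −204·2702 + 433·1273
1 = 433·3975 − 637·2702
So 2702·(-637) ≡ 1 (mod 3975), and -637 ≡ 3338 (mod 3975).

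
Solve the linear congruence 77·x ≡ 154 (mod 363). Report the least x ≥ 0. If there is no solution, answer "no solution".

2

First find gcd(77, 363):
363 = 4·77 + 55
77 = 1·55 + 22
55 = 2·22 + 11
22 = 2·11 + 0
gcd = 11 and 11 | 154, so solutions exist. Divide through by 11: 7x ≡ 14 (mod 33).
Now find 7⁻¹ mod 33:
33 = 4*7 + 5
7 = 1*5 + 2
5 = 2*2 + 1
2 = 2*1 + 0
Back-substitute:
1 = 5 − 2·2
1 = −2·7 + 3·5
1 = 3·33 − 14·7
So 7·(-14) ≡ 1 (mod 33), i.e. 7⁻¹ ≡ 19.
Then x ≡ 19·14 ≡ 2 (mod 33); the smallest non-negative solution is x = 2.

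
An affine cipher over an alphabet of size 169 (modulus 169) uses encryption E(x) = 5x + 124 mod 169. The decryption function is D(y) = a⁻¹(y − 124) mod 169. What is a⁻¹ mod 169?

34

Apply the Euclidean algorithm to 169 and 5:
169 = 33*5 + 4
5 = 1*4 + 1
4 = 4*1 + 0
Since gcd(5, 169) = 1, back-substitute to write 1 as a combination:
1 = 5 − 4
1 = −169 + 34·5
So 5·34 ≡ 1 (mod 169).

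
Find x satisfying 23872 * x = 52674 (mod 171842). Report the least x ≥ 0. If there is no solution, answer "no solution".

First find gcd(23872, 171842):
171842 = 7×23872 + 4738
23872 = 5×4738 + 182
4738 = 26×182 + 6
182 = 30×6 + 2
6 = 3×2 + 0
gcd = 2 and 2 | 52674, so solutions exist. Divide through by 2: 11936x ≡ 26337 (mod 85921).
Now find 11936⁻¹ mod 85921:
85921 = 7×11936 + 2369
11936 = 5×2369 + 91
2369 = 26×91 + 3
91 = 30×3 + 1
3 = 3×1 + 0
Back-substitute:
1 = 91 − 30·3
1 = −30·2369 + 781·91
1 = 781·11936 − 3935·2369
1 = −3935·85921 + 28326·11936
So 11936⁻¹ ≡ 28326 (mod 85921).
Then x ≡ 28326·26337 ≡ 55740 (mod 85921); the smallest non-negative solution is x = 55740.

55740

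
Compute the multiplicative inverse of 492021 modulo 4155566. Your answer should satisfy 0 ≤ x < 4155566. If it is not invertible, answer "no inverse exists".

Run Euclid on (4155566, 492021):
4155566 = 8×492021 + 219398
492021 = 2×219398 + 53225
219398 = 4×53225 + 6498
53225 = 8×6498 + 1241
6498 = 5×1241 + 293
1241 = 4×293 + 69
293 = 4×69 + 17
69 = 4×17 + 1
17 = 17×1 + 0
The gcd is 1. Working backward:
1 = 69 − 4·17
1 = −4·293 + 17·69
1 = 17·1241 − 72·293
1 = −72·6498 + 377·1241
1 = 377·53225 − 3088·6498
1 = −3088·219398 + 12729·53225
1 = 12729·492021 − 28546·219398
1 = −28546·4155566 + 241097·492021
So 492021·241097 ≡ 1 (mod 4155566).

241097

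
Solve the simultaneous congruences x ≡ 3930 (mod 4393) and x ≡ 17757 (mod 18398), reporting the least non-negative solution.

Write x = 3930 + 4393·k. Then 4393·k ≡ 17757 − 3930 ≡ 13827 (mod 18398).
Need 4393⁻¹ mod 18398. Extended Euclid on (18398, 4393):
18398 = 4×4393 + 826
4393 = 5×826 + 263
826 = 3×263 + 37
263 = 7×37 + 4
37 = 9×4 + 1
4 = 4×1 + 0
Back-substitute:
1 = 37 − 9·4
1 = −9·263 + 64·37
1 = 64·826 − 201·263
1 = −201·4393 + 1069·826
1 = 1069·18398 − 4477·4393
4393⁻¹ ≡ 13921 (mod 18398), so k ≡ 13921·13827 ≡ 5791 (mod 18398).
x = 3930 + 4393·5791 = 25443793.

25443793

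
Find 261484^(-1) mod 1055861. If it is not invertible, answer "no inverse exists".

gcd(1055861, 261484) by repeated division:
1055861 = 4×261484 + 9925
261484 = 26×9925 + 3434
9925 = 2×3434 + 3057
3434 = 1×3057 + 377
3057 = 8×377 + 41
377 = 9×41 + 8
41 = 5×8 + 1
8 = 8×1 + 0
The gcd is 1. Working backward:
1 = 41 − 5·8
1 = −5·377 + 46·41
1 = 46·3057 − 373·377
1 = −373·3434 + 419·3057
1 = 419·9925 − 1211·3434
1 = −1211·261484 + 31905·9925
1 = 31905·1055861 − 128831·261484
Hence 261484⁻¹ ≡ -128831 ≡ 927030 (mod 1055861).

927030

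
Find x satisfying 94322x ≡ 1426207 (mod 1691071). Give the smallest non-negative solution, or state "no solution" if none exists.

1291043

First find gcd(94322, 1691071):
1691071 = 17*94322 + 87597
94322 = 1*87597 + 6725
87597 = 13*6725 + 172
6725 = 39*172 + 17
172 = 10*17 + 2
17 = 8*2 + 1
2 = 2*1 + 0
gcd = 1, so a unique solution mod 1691071 exists.
Back-substitute for the Bézout coefficients:
1 = 17 − 8·2
1 = −8·172 + 81·17
1 = 81·6725 − 3167·172
1 = −3167·87597 + 41252·6725
1 = 41252·94322 − 44419·87597
1 = −44419·1691071 + 796375·94322
So 94322·(796375) ≡ 1 (mod 1691071), giving 94322⁻¹ ≡ 796375.
x ≡ 94322⁻¹·1426207 ≡ 796375·1426207 ≡ 1291043 (mod 1691071).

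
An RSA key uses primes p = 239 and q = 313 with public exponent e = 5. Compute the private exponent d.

59405

φ(n) = (p−1)(q−1) = 238·312 = 74256.
Need d with 5·d ≡ 1 (mod 74256). Apply the extended Euclidean algorithm:
74256 = 14851*5 + 1
5 = 5*1 + 0
Back-substitute:
1 = 74256 − 14851·5
So 5·(-14851) ≡ 1 (mod 74256), hence d ≡ -14851 ≡ 59405 (mod 74256).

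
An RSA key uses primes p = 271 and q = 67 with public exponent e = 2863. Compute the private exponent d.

φ(n) = (p−1)(q−1) = 270·66 = 17820.
Need d with 2863·d ≡ 1 (mod 17820). Apply the extended Euclidean algorithm:
17820 = 6·2863 + 642
2863 = 4·642 + 295
642 = 2·295 + 52
295 = 5·52 + 35
52 = 1·35 + 17
35 = 2·17 + 1
17 = 17·1 + 0
Back-substitute:
1 = 35 − 2·17
1 = −2·52 + 3·35
1 = 3·295 − 17·52
1 = −17·642 + 37·295
1 = 37·2863 − 165·642
1 = −165·17820 + 1027·2863
So 2863·1027 ≡ 1 (mod 17820), hence d = 1027.

1027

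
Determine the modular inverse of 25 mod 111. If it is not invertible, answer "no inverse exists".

gcd(111, 25) by repeated division:
111 = 4*25 + 11
25 = 2*11 + 3
11 = 3*3 + 2
3 = 1*2 + 1
2 = 2*1 + 0
gcd = 1, so the inverse exists. Back-substitute:
1 = 3 − 2
1 = −11 + 4·3
1 = 4·25 − 9·11
1 = −9·111 + 40·25
So 25·40 ≡ 1 (mod 111).

40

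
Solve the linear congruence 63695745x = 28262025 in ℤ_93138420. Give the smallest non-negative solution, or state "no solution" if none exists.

First find gcd(63695745, 93138420):
93138420 = 1*63695745 + 29442675
63695745 = 2*29442675 + 4810395
29442675 = 6*4810395 + 580305
4810395 = 8*580305 + 167955
580305 = 3*167955 + 76440
167955 = 2*76440 + 15075
76440 = 5*15075 + 1065
15075 = 14*1065 + 165
1065 = 6*165 + 75
165 = 2*75 + 15
75 = 5*15 + 0
gcd = 15 and 15 | 28262025, so solutions exist. Divide through by 15: 4246383x ≡ 1884135 (mod 6209228).
Now find 4246383⁻¹ mod 6209228:
6209228 = 1×4246383 + 1962845
4246383 = 2×1962845 + 320693
1962845 = 6×320693 + 38687
320693 = 8×38687 + 11197
38687 = 3×11197 + 5096
11197 = 2×5096 + 1005
5096 = 5×1005 + 71
1005 = 14×71 + 11
71 = 6×11 + 5
11 = 2×5 + 1
5 = 5×1 + 0
Back-substitute:
1 = 11 − 2·5
1 = −2·71 + 13·11
1 = 13·1005 − 184·71
1 = −184·5096 + 933·1005
1 = 933·11197 − 2050·5096
1 = −2050·38687 + 7083·11197
1 = 7083·320693 − 58714·38687
1 = −58714·1962845 + 359367·320693
1 = 359367·4246383 − 777448·1962845
1 = −777448·6209228 + 1136815·4246383
So 4246383⁻¹ ≡ 1136815 (mod 6209228).
Then x ≡ 1136815·1884135 ≡ 2476057 (mod 6209228); the smallest non-negative solution is x = 2476057.

2476057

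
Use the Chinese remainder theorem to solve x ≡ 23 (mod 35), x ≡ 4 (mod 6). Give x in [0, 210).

Write x = 23 + 35·k. Then 35·k ≡ 4 − 23 ≡ 5 (mod 6).
Need 35⁻¹ mod 6. Extended Euclid on (6, 5):
6 = 1×5 + 1
5 = 5×1 + 0
Back-substitute:
1 = 6 − 5
35⁻¹ ≡ 5 (mod 6), so k ≡ 5·5 ≡ 1 (mod 6).
x = 23 + 35·1 = 58.

58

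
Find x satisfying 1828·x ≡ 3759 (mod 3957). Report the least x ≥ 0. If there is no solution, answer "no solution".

First find gcd(1828, 3957):
3957 = 2×1828 + 301
1828 = 6×301 + 22
301 = 13×22 + 15
22 = 1×15 + 7
15 = 2×7 + 1
7 = 7×1 + 0
gcd = 1, so a unique solution mod 3957 exists.
Back-substitute for the Bézout coefficients:
1 = 15 − 2·7
1 = −2·22 + 3·15
1 = 3·301 − 41·22
1 = −41·1828 + 249·301
1 = 249·3957 − 539·1828
So 1828·(-539) ≡ 1 (mod 3957), giving 1828⁻¹ ≡ 3418.
x ≡ 1828⁻¹·3759 ≡ 3418·3759 ≡ 3840 (mod 3957).

3840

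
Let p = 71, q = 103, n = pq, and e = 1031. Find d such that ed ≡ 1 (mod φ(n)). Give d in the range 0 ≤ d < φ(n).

φ(n) = (p−1)(q−1) = 70·102 = 7140.
Need d with 1031·d ≡ 1 (mod 7140). Apply the extended Euclidean algorithm:
7140 = 6*1031 + 954
1031 = 1*954 + 77
954 = 12*77 + 30
77 = 2*30 + 17
30 = 1*17 + 13
17 = 1*13 + 4
13 = 3*4 + 1
4 = 4*1 + 0
Back-substitute:
1 = 13 − 3·4
1 = −3·17 + 4·13
1 = 4·30 − 7·17
1 = −7·77 + 18·30
1 = 18·954 − 223·77
1 = −223·1031 + 241·954
1 = 241·7140 − 1669·1031
So 1031·(-1669) ≡ 1 (mod 7140), hence d ≡ -1669 ≡ 5471 (mod 7140).

5471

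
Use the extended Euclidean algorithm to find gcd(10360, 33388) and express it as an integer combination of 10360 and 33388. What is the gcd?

4

Euclidean algorithm:
33388 = 3*10360 + 2308
10360 = 4*2308 + 1128
2308 = 2*1128 + 52
1128 = 21*52 + 36
52 = 1*36 + 16
36 = 2*16 + 4
16 = 4*4 + 0
gcd(10360, 33388) = 4.
Express as a combination:
4 = 36 − 2·16
4 = −2·52 + 3·36
4 = 3·1128 − 65·52
4 = −65·2308 + 133·1128
4 = 133·10360 − 597·2308
4 = −597·33388 + 1924·10360
So 4 = (-597)·33388 + (1924)·10360.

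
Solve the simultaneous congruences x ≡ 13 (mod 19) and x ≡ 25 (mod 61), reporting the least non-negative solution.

Write x = 13 + 19·k. Then 19·k ≡ 25 − 13 ≡ 12 (mod 61).
Need 19⁻¹ mod 61. Extended Euclid on (61, 19):
61 = 3*19 + 4
19 = 4*4 + 3
4 = 1*3 + 1
3 = 3*1 + 0
Back-substitute:
1 = 4 − 3
1 = −19 + 5·4
1 = 5·61 − 16·19
19⁻¹ ≡ 45 (mod 61), so k ≡ 45·12 ≡ 52 (mod 61).
x = 13 + 19·52 = 1001.

1001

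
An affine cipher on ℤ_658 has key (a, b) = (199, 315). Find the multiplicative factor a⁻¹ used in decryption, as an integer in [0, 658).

453

gcd(658, 199) by repeated division:
658 = 3·199 + 61
199 = 3·61 + 16
61 = 3·16 + 13
16 = 1·13 + 3
13 = 4·3 + 1
3 = 3·1 + 0
gcd = 1, so the inverse exists. Back-substitute:
1 = 13 − 4·3
1 = −4·16 + 5·13
1 = 5·61 − 19·16
1 = −19·199 + 62·61
1 = 62·658 − 205·199
So 199·(-205) ≡ 1 (mod 658), and -205 ≡ 453 (mod 658).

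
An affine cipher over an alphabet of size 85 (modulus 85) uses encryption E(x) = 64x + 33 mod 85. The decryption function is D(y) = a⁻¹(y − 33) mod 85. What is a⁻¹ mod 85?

4

Run Euclid on (85, 64):
85 = 1*64 + 21
64 = 3*21 + 1
21 = 21*1 + 0
The gcd is 1. Working backward:
1 = 64 − 3·21
1 = −3·85 + 4·64
So 64·4 ≡ 1 (mod 85).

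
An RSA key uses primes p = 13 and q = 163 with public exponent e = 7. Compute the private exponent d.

φ(n) = (p−1)(q−1) = 12·162 = 1944.
Need d with 7·d ≡ 1 (mod 1944). Apply the extended Euclidean algorithm:
1944 = 277·7 + 5
7 = 1·5 + 2
5 = 2·2 + 1
2 = 2·1 + 0
Back-substitute:
1 = 5 − 2·2
1 = −2·7 + 3·5
1 = 3·1944 − 833·7
So 7·(-833) ≡ 1 (mod 1944), hence d ≡ -833 ≡ 1111 (mod 1944).

1111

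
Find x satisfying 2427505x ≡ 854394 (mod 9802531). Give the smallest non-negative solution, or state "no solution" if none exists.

9152743

First find gcd(2427505, 9802531):
9802531 = 4·2427505 + 92511
2427505 = 26·92511 + 22219
92511 = 4·22219 + 3635
22219 = 6·3635 + 409
3635 = 8·409 + 363
409 = 1·363 + 46
363 = 7·46 + 41
46 = 1·41 + 5
41 = 8·5 + 1
5 = 5·1 + 0
gcd = 1, so a unique solution mod 9802531 exists.
Back-substitute for the Bézout coefficients:
1 = 41 − 8·5
1 = −8·46 + 9·41
1 = 9·363 − 71·46
1 = −71·409 + 80·363
1 = 80·3635 − 711·409
1 = −711·22219 + 4346·3635
1 = 4346·92511 − 18095·22219
1 = −18095·2427505 + 474816·92511
1 = 474816·9802531 − 1917359·2427505
So 2427505·(-1917359) ≡ 1 (mod 9802531), giving 2427505⁻¹ ≡ 7885172.
x ≡ 2427505⁻¹·854394 ≡ 7885172·854394 ≡ 9152743 (mod 9802531).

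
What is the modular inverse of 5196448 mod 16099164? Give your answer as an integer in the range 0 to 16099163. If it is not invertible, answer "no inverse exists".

Euclidean algorithm on 16099164, 5196448:
16099164 = 3×5196448 + 509820
5196448 = 10×509820 + 98248
509820 = 5×98248 + 18580
98248 = 5×18580 + 5348
18580 = 3×5348 + 2536
5348 = 2×2536 + 276
2536 = 9×276 + 52
276 = 5×52 + 16
52 = 3×16 + 4
16 = 4×4 + 0
Since gcd = 4 > 1, 5196448 is not a unit mod 16099164.

no inverse exists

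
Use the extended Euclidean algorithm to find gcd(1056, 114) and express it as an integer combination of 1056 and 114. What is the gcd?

Euclidean algorithm:
1056 = 9×114 + 30
114 = 3×30 + 24
30 = 1×24 + 6
24 = 4×6 + 0
gcd(1056, 114) = 6.
Back-substituting:
6 = 30 − 24
6 = −114 + 4·30
6 = 4·1056 − 37·114
So 6 = (4)·1056 + (-37)·114.

6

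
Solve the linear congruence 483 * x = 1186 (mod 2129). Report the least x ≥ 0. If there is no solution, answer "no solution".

1316

First find gcd(483, 2129):
2129 = 4*483 + 197
483 = 2*197 + 89
197 = 2*89 + 19
89 = 4*19 + 13
19 = 1*13 + 6
13 = 2*6 + 1
6 = 6*1 + 0
gcd = 1, so a unique solution mod 2129 exists.
Back-substitute for the Bézout coefficients:
1 = 13 − 2·6
1 = −2·19 + 3·13
1 = 3·89 − 14·19
1 = −14·197 + 31·89
1 = 31·483 − 76·197
1 = −76·2129 + 335·483
So 483·(335) ≡ 1 (mod 2129), giving 483⁻¹ ≡ 335.
x ≡ 483⁻¹·1186 ≡ 335·1186 ≡ 1316 (mod 2129).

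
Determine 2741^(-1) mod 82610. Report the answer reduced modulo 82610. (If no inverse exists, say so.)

Apply the Euclidean algorithm to 82610 and 2741:
82610 = 30×2741 + 380
2741 = 7×380 + 81
380 = 4×81 + 56
81 = 1×56 + 25
56 = 2×25 + 6
25 = 4×6 + 1
6 = 6×1 + 0
Since gcd(2741, 82610) = 1, back-substitute to write 1 as a combination:
1 = 25 − 4·6
1 = −4·56 + 9·25
1 = 9·81 − 13·56
1 = −13·380 + 61·81
1 = 61·2741 − 440·380
1 = −440·82610 + 13261·2741
So 2741·13261 ≡ 1 (mod 82610).

13261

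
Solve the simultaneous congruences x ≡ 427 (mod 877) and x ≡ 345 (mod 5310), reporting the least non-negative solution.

Write x = 427 + 877·k. Then 877·k ≡ 345 − 427 ≡ 5228 (mod 5310).
Need 877⁻¹ mod 5310. Extended Euclid on (5310, 877):
5310 = 6*877 + 48
877 = 18*48 + 13
48 = 3*13 + 9
13 = 1*9 + 4
9 = 2*4 + 1
4 = 4*1 + 0
Back-substitute:
1 = 9 − 2·4
1 = −2·13 + 3·9
1 = 3·48 − 11·13
1 = −11·877 + 201·48
1 = 201·5310 − 1217·877
877⁻¹ ≡ 4093 (mod 5310), so k ≡ 4093·5228 ≡ 4214 (mod 5310).
x = 427 + 877·4214 = 3696105.

3696105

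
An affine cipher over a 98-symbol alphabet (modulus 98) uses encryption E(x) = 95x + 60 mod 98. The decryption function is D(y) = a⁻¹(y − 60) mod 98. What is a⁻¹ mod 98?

65

Extended Euclidean algorithm:
98 = 1*95 + 3
95 = 31*3 + 2
3 = 1*2 + 1
2 = 2*1 + 0
gcd = 1, so the inverse exists. Back-substitute:
1 = 3 − 2
1 = −95 + 32·3
1 = 32·98 − 33·95
Thus 95·(-33) ≡ 1 (mod 98); reducing, -33 mod 98 = 65.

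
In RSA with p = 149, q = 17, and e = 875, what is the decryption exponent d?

φ(n) = (p−1)(q−1) = 148·16 = 2368.
Need d with 875·d ≡ 1 (mod 2368). Apply the extended Euclidean algorithm:
2368 = 2·875 + 618
875 = 1·618 + 257
618 = 2·257 + 104
257 = 2·104 + 49
104 = 2·49 + 6
49 = 8·6 + 1
6 = 6·1 + 0
Back-substitute:
1 = 49 − 8·6
1 = −8·104 + 17·49
1 = 17·257 − 42·104
1 = −42·618 + 101·257
1 = 101·875 − 143·618
1 = −143·2368 + 387·875
So 875·387 ≡ 1 (mod 2368), hence d = 387.

387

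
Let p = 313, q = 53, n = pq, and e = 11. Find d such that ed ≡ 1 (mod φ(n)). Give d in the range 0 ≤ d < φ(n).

1475

φ(n) = (p−1)(q−1) = 312·52 = 16224.
Need d with 11·d ≡ 1 (mod 16224). Apply the extended Euclidean algorithm:
16224 = 1474·11 + 10
11 = 1·10 + 1
10 = 10·1 + 0
Back-substitute:
1 = 11 − 10
1 = −16224 + 1475·11
So 11·1475 ≡ 1 (mod 16224), hence d = 1475.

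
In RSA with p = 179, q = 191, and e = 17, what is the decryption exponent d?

23873

φ(n) = (p−1)(q−1) = 178·190 = 33820.
Need d with 17·d ≡ 1 (mod 33820). Apply the extended Euclidean algorithm:
33820 = 1989*17 + 7
17 = 2*7 + 3
7 = 2*3 + 1
3 = 3*1 + 0
Back-substitute:
1 = 7 − 2·3
1 = −2·17 + 5·7
1 = 5·33820 − 9947·17
So 17·(-9947) ≡ 1 (mod 33820), hence d ≡ -9947 ≡ 23873 (mod 33820).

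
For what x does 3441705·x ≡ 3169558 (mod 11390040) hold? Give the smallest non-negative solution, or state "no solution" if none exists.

no solution

gcd(3441705, 11390040):
11390040 = 3*3441705 + 1064925
3441705 = 3*1064925 + 246930
1064925 = 4*246930 + 77205
246930 = 3*77205 + 15315
77205 = 5*15315 + 630
15315 = 24*630 + 195
630 = 3*195 + 45
195 = 4*45 + 15
45 = 3*15 + 0
gcd = 15, but 15 ∤ 3169558, so the congruence has no solution.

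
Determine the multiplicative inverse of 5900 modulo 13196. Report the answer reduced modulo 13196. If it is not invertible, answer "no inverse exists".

Euclidean algorithm on 13196, 5900:
13196 = 2*5900 + 1396
5900 = 4*1396 + 316
1396 = 4*316 + 132
316 = 2*132 + 52
132 = 2*52 + 28
52 = 1*28 + 24
28 = 1*24 + 4
24 = 6*4 + 0
The gcd is 4, not 1, hence no inverse exists.

no inverse exists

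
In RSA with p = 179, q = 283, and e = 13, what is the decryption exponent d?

15445

φ(n) = (p−1)(q−1) = 178·282 = 50196.
Need d with 13·d ≡ 1 (mod 50196). Apply the extended Euclidean algorithm:
50196 = 3861×13 + 3
13 = 4×3 + 1
3 = 3×1 + 0
Back-substitute:
1 = 13 − 4·3
1 = −4·50196 + 15445·13
So 13·15445 ≡ 1 (mod 50196), hence d = 15445.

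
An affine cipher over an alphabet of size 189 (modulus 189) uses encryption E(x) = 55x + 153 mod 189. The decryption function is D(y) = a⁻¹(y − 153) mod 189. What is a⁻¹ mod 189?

55

Apply the Euclidean algorithm to 189 and 55:
189 = 3*55 + 24
55 = 2*24 + 7
24 = 3*7 + 3
7 = 2*3 + 1
3 = 3*1 + 0
gcd = 1, so the inverse exists. Back-substitute:
1 = 7 − 2·3
1 = −2·24 + 7·7
1 = 7·55 − 16·24
1 = −16·189 + 55·55
So 55·55 ≡ 1 (mod 189).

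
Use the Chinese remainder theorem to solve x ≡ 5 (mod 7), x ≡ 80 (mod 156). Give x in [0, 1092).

Write x = 5 + 7·k. Then 7·k ≡ 80 − 5 ≡ 75 (mod 156).
Need 7⁻¹ mod 156. Extended Euclid on (156, 7):
156 = 22*7 + 2
7 = 3*2 + 1
2 = 2*1 + 0
Back-substitute:
1 = 7 − 3·2
1 = −3·156 + 67·7
7⁻¹ ≡ 67 (mod 156), so k ≡ 67·75 ≡ 33 (mod 156).
x = 5 + 7·33 = 236.

236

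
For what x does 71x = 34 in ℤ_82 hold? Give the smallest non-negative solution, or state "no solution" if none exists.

64

First find gcd(71, 82):
82 = 1*71 + 11
71 = 6*11 + 5
11 = 2*5 + 1
5 = 5*1 + 0
gcd = 1, so a unique solution mod 82 exists.
Back-substitute for the Bézout coefficients:
1 = 11 − 2·5
1 = −2·71 + 13·11
1 = 13·82 − 15·71
So 71·(-15) ≡ 1 (mod 82), giving 71⁻¹ ≡ 67.
x ≡ 71⁻¹·34 ≡ 67·34 ≡ 64 (mod 82).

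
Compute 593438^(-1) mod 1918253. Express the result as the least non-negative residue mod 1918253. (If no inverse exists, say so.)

1060373

Extended Euclidean algorithm:
1918253 = 3·593438 + 137939
593438 = 4·137939 + 41682
137939 = 3·41682 + 12893
41682 = 3·12893 + 3003
12893 = 4·3003 + 881
3003 = 3·881 + 360
881 = 2·360 + 161
360 = 2·161 + 38
161 = 4·38 + 9
38 = 4·9 + 2
9 = 4·2 + 1
2 = 2·1 + 0
gcd = 1, so the inverse exists. Back-substitute:
1 = 9 − 4·2
1 = −4·38 + 17·9
1 = 17·161 − 72·38
1 = −72·360 + 161·161
1 = 161·881 − 394·360
1 = −394·3003 + 1343·881
1 = 1343·12893 − 5766·3003
1 = −5766·41682 + 18641·12893
1 = 18641·137939 − 61689·41682
1 = −61689·593438 + 265397·137939
1 = 265397·1918253 − 857880·593438
Thus 593438·(-857880) ≡ 1 (mod 1918253); reducing, -857880 mod 1918253 = 1060373.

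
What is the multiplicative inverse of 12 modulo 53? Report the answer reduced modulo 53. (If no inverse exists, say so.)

31

Apply the Euclidean algorithm to 53 and 12:
53 = 4×12 + 5
12 = 2×5 + 2
5 = 2×2 + 1
2 = 2×1 + 0
gcd = 1, so the inverse exists. Back-substitute:
1 = 5 − 2·2
1 = −2·12 + 5·5
1 = 5·53 − 22·12
Thus 12·(-22) ≡ 1 (mod 53); reducing, -22 mod 53 = 31.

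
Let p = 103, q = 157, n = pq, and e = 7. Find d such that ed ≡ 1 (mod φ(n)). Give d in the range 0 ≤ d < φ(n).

φ(n) = (p−1)(q−1) = 102·156 = 15912.
Need d with 7·d ≡ 1 (mod 15912). Apply the extended Euclidean algorithm:
15912 = 2273·7 + 1
7 = 7·1 + 0
Back-substitute:
1 = 15912 − 2273·7
So 7·(-2273) ≡ 1 (mod 15912), hence d ≡ -2273 ≡ 13639 (mod 15912).

13639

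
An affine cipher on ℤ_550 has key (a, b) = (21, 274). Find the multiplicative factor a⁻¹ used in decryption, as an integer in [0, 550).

131

Run Euclid on (550, 21):
550 = 26×21 + 4
21 = 5×4 + 1
4 = 4×1 + 0
gcd = 1, so the inverse exists. Back-substitute:
1 = 21 − 5·4
1 = −5·550 + 131·21
So 21·131 ≡ 1 (mod 550).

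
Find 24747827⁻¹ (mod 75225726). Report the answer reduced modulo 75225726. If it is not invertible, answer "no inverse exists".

gcd(75225726, 24747827) by repeated division:
75225726 = 3*24747827 + 982245
24747827 = 25*982245 + 191702
982245 = 5*191702 + 23735
191702 = 8*23735 + 1822
23735 = 13*1822 + 49
1822 = 37*49 + 9
49 = 5*9 + 4
9 = 2*4 + 1
4 = 4*1 + 0
Since gcd(24747827, 75225726) = 1, back-substitute to write 1 as a combination:
1 = 9 − 2·4
1 = −2·49 + 11·9
1 = 11·1822 − 409·49
1 = −409·23735 + 5328·1822
1 = 5328·191702 − 43033·23735
1 = −43033·982245 + 220493·191702
1 = 220493·24747827 − 5555358·982245
1 = −5555358·75225726 + 16886567·24747827
So 24747827·16886567 ≡ 1 (mod 75225726).

16886567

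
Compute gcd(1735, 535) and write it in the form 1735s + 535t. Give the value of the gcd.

5

Apply Euclid's algorithm to 1735 and 535:
1735 = 3×535 + 130
535 = 4×130 + 15
130 = 8×15 + 10
15 = 1×10 + 5
10 = 2×5 + 0
gcd(1735, 535) = 5.
Back-substituting:
5 = 15 − 10
5 = −130 + 9·15
5 = 9·535 − 37·130
5 = −37·1735 + 120·535
So 5 = (-37)·1735 + (120)·535.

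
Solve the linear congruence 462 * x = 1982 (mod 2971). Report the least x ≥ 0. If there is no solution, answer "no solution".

2538

First find gcd(462, 2971):
2971 = 6·462 + 199
462 = 2·199 + 64
199 = 3·64 + 7
64 = 9·7 + 1
7 = 7·1 + 0
gcd = 1, so a unique solution mod 2971 exists.
Back-substitute for the Bézout coefficients:
1 = 64 − 9·7
1 = −9·199 + 28·64
1 = 28·462 − 65·199
1 = −65·2971 + 418·462
So 462·(418) ≡ 1 (mod 2971), giving 462⁻¹ ≡ 418.
x ≡ 462⁻¹·1982 ≡ 418·1982 ≡ 2538 (mod 2971).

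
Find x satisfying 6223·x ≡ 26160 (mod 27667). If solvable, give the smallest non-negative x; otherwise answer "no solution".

First find gcd(6223, 27667):
27667 = 4·6223 + 2775
6223 = 2·2775 + 673
2775 = 4·673 + 83
673 = 8·83 + 9
83 = 9·9 + 2
9 = 4·2 + 1
2 = 2·1 + 0
gcd = 1, so a unique solution mod 27667 exists.
Back-substitute for the Bézout coefficients:
1 = 9 − 4·2
1 = −4·83 + 37·9
1 = 37·673 − 300·83
1 = −300·2775 + 1237·673
1 = 1237·6223 − 2774·2775
1 = −2774·27667 + 12333·6223
So 6223·(12333) ≡ 1 (mod 27667), giving 6223⁻¹ ≡ 12333.
x ≡ 6223⁻¹·26160 ≡ 12333·26160 ≡ 6393 (mod 27667).

6393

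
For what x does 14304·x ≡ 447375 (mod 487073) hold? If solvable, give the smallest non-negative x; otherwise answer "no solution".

91051

First find gcd(14304, 487073):
487073 = 34·14304 + 737
14304 = 19·737 + 301
737 = 2·301 + 135
301 = 2·135 + 31
135 = 4·31 + 11
31 = 2·11 + 9
11 = 1·9 + 2
9 = 4·2 + 1
2 = 2·1 + 0
gcd = 1, so a unique solution mod 487073 exists.
Back-substitute for the Bézout coefficients:
1 = 9 − 4·2
1 = −4·11 + 5·9
1 = 5·31 − 14·11
1 = −14·135 + 61·31
1 = 61·301 − 136·135
1 = −136·737 + 333·301
1 = 333·14304 − 6463·737
1 = −6463·487073 + 220075·14304
So 14304·(220075) ≡ 1 (mod 487073), giving 14304⁻¹ ≡ 220075.
x ≡ 14304⁻¹·447375 ≡ 220075·447375 ≡ 91051 (mod 487073).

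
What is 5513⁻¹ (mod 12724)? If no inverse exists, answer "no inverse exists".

Run Euclid on (12724, 5513):
12724 = 2·5513 + 1698
5513 = 3·1698 + 419
1698 = 4·419 + 22
419 = 19·22 + 1
22 = 22·1 + 0
The gcd is 1. Working backward:
1 = 419 − 19·22
1 = −19·1698 + 77·419
1 = 77·5513 − 250·1698
1 = −250·12724 + 577·5513
So 5513·577 ≡ 1 (mod 12724).

577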